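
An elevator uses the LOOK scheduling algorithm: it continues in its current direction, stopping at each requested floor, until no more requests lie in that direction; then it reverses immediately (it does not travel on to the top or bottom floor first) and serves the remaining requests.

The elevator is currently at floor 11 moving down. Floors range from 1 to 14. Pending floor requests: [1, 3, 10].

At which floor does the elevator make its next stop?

Current floor: 11, direction: down
Requests above: []
Requests below: [1, 3, 10]
Moving down and requests lie below → nearest below is max([1, 3, 10]) = 10

Answer: 10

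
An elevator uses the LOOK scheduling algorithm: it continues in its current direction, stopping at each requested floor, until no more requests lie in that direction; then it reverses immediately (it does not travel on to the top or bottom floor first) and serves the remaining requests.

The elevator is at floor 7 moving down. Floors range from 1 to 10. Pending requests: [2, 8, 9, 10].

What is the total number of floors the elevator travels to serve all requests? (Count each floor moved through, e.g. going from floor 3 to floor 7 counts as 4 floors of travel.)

Start at floor 7 moving down, LOOK stop order: [2, 8, 9, 10]
  7 → 2: |2-7| = 5, total = 5
  2 → 8: |8-2| = 6, total = 11
  8 → 9: |9-8| = 1, total = 12
  9 → 10: |10-9| = 1, total = 13

Answer: 13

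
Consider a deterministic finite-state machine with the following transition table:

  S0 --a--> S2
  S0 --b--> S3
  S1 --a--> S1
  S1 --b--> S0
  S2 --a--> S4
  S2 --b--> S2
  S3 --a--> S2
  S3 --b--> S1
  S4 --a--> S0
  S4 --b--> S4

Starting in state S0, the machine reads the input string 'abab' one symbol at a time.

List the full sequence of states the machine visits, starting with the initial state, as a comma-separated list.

Start: S0
  read 'a': S0 --a--> S2
  read 'b': S2 --b--> S2
  read 'a': S2 --a--> S4
  read 'b': S4 --b--> S4

Answer: S0, S2, S2, S4, S4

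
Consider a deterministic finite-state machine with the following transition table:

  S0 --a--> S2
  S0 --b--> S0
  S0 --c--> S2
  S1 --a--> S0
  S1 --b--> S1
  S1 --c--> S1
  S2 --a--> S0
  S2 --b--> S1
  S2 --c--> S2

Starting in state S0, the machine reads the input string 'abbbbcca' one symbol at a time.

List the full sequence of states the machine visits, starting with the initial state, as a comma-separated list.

Start: S0
  read 'a': S0 --a--> S2
  read 'b': S2 --b--> S1
  read 'b': S1 --b--> S1
  read 'b': S1 --b--> S1
  read 'b': S1 --b--> S1
  read 'c': S1 --c--> S1
  read 'c': S1 --c--> S1
  read 'a': S1 --a--> S0

Answer: S0, S2, S1, S1, S1, S1, S1, S1, S0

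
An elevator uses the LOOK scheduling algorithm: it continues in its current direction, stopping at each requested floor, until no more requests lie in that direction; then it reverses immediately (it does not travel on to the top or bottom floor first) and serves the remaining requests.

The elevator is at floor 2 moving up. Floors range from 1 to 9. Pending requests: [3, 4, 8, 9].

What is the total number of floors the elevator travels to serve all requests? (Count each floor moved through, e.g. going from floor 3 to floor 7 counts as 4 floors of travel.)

Start at floor 2 moving up, LOOK stop order: [3, 4, 8, 9]
  2 → 3: |3-2| = 1, total = 1
  3 → 4: |4-3| = 1, total = 2
  4 → 8: |8-4| = 4, total = 6
  8 → 9: |9-8| = 1, total = 7

Answer: 7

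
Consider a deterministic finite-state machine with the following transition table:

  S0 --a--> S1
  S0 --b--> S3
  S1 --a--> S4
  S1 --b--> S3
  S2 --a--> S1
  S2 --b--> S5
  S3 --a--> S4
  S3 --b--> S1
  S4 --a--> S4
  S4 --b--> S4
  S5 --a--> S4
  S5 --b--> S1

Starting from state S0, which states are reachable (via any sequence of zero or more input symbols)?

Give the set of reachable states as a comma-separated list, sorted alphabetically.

BFS from S0:
  visit S0: S0--a-->S1 (new), S0--b-->S3 (new)
  visit S1: S1--a-->S4 (new), S1--b-->S3 (seen)
  visit S3: S3--a-->S4 (seen), S3--b-->S1 (seen)
  visit S4: S4--a-->S4 (seen), S4--b-->S4 (seen)

Answer: S0, S1, S3, S4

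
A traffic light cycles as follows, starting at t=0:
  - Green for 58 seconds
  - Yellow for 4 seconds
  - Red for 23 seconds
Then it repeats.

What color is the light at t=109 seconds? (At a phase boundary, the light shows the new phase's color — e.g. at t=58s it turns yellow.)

Answer: green

Derivation:
Cycle length = 58 + 4 + 23 = 85s
t = 109, phase_t = 109 mod 85 = 24
24 < 58 (green end) → GREEN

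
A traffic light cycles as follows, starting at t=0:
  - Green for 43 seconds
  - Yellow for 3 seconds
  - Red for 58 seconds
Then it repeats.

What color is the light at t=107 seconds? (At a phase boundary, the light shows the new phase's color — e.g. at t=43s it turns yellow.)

Cycle length = 43 + 3 + 58 = 104s
t = 107, phase_t = 107 mod 104 = 3
3 < 43 (green end) → GREEN

Answer: green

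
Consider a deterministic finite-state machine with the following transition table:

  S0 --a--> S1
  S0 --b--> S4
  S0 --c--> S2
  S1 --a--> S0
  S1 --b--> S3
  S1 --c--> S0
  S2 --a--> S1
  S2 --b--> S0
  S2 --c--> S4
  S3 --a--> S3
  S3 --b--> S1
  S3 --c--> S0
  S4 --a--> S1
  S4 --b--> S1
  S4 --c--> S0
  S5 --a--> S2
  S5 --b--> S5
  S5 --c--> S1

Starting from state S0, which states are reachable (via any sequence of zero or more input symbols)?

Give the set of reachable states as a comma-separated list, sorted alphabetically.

BFS from S0:
  visit S0: S0--a-->S1 (new), S0--b-->S4 (new), S0--c-->S2 (new)
  visit S1: S1--a-->S0 (seen), S1--b-->S3 (new), S1--c-->S0 (seen)
  visit S4: S4--a-->S1 (seen), S4--b-->S1 (seen), S4--c-->S0 (seen)
  visit S2: S2--a-->S1 (seen), S2--b-->S0 (seen), S2--c-->S4 (seen)
  visit S3: S3--a-->S3 (seen), S3--b-->S1 (seen), S3--c-->S0 (seen)

Answer: S0, S1, S2, S3, S4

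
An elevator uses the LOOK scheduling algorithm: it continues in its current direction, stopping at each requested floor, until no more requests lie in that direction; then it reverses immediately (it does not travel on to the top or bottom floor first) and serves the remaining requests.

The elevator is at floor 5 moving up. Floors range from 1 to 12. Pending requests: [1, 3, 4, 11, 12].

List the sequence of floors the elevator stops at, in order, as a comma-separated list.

Current: 5, moving UP
Serve above first (ascending): [11, 12]
Then reverse, serve below (descending): [4, 3, 1]

Answer: 11, 12, 4, 3, 1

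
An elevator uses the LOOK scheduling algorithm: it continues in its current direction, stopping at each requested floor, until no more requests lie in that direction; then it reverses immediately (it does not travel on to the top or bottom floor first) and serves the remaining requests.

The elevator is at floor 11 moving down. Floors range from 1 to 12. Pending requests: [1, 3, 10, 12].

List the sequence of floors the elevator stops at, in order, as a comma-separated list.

Current: 11, moving DOWN
Serve below first (descending): [10, 3, 1]
Then reverse, serve above (ascending): [12]

Answer: 10, 3, 1, 12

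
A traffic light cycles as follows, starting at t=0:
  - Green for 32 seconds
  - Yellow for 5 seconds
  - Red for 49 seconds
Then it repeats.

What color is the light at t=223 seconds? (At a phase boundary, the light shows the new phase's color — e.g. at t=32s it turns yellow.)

Cycle length = 32 + 5 + 49 = 86s
t = 223, phase_t = 223 mod 86 = 51
51 >= 37 → RED

Answer: red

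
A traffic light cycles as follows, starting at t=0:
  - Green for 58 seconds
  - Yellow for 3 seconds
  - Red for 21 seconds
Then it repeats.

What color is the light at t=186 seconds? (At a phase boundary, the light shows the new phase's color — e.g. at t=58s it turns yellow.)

Cycle length = 58 + 3 + 21 = 82s
t = 186, phase_t = 186 mod 82 = 22
22 < 58 (green end) → GREEN

Answer: green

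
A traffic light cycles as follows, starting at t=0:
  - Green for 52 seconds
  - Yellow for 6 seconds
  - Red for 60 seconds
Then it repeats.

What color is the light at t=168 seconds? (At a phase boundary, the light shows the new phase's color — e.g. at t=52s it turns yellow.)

Cycle length = 52 + 6 + 60 = 118s
t = 168, phase_t = 168 mod 118 = 50
50 < 52 (green end) → GREEN

Answer: green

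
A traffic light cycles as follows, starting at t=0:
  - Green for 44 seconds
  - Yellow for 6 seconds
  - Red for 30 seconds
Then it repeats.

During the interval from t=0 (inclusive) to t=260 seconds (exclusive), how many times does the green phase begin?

Cycle = 44+6+30 = 80s
green phase starts at t = k*80 + 0 for k=0,1,2,...
Need k*80+0 < 260 → k < 3.250
k ∈ {0, ..., 3} → 4 starts

Answer: 4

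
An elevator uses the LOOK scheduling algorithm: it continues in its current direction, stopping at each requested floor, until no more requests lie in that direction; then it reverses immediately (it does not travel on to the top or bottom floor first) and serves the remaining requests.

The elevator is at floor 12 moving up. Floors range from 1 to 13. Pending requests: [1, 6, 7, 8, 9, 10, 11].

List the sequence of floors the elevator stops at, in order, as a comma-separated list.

Current: 12, moving UP
Serve above first (ascending): []
Then reverse, serve below (descending): [11, 10, 9, 8, 7, 6, 1]

Answer: 11, 10, 9, 8, 7, 6, 1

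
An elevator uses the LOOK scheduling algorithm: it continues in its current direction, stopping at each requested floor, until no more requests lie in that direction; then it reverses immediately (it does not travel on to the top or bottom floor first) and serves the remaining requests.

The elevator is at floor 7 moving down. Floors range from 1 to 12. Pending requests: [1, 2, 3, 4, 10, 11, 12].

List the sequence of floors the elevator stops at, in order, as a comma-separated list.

Current: 7, moving DOWN
Serve below first (descending): [4, 3, 2, 1]
Then reverse, serve above (ascending): [10, 11, 12]

Answer: 4, 3, 2, 1, 10, 11, 12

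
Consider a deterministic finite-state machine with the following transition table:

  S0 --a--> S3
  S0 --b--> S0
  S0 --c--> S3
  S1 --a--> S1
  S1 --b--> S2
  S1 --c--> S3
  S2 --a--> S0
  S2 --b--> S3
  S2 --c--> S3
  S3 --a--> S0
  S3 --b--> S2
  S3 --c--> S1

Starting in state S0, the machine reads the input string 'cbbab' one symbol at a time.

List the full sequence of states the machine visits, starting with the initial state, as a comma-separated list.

Answer: S0, S3, S2, S3, S0, S0

Derivation:
Start: S0
  read 'c': S0 --c--> S3
  read 'b': S3 --b--> S2
  read 'b': S2 --b--> S3
  read 'a': S3 --a--> S0
  read 'b': S0 --b--> S0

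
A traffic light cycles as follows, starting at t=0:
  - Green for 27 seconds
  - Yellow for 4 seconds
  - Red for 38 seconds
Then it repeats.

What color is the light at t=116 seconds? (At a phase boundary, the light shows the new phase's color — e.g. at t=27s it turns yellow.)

Cycle length = 27 + 4 + 38 = 69s
t = 116, phase_t = 116 mod 69 = 47
47 >= 31 → RED

Answer: red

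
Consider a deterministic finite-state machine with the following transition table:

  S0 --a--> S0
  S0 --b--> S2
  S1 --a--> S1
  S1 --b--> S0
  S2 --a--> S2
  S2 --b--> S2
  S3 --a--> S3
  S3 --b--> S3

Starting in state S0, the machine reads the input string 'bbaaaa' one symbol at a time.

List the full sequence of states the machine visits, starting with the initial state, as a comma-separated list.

Start: S0
  read 'b': S0 --b--> S2
  read 'b': S2 --b--> S2
  read 'a': S2 --a--> S2
  read 'a': S2 --a--> S2
  read 'a': S2 --a--> S2
  read 'a': S2 --a--> S2

Answer: S0, S2, S2, S2, S2, S2, S2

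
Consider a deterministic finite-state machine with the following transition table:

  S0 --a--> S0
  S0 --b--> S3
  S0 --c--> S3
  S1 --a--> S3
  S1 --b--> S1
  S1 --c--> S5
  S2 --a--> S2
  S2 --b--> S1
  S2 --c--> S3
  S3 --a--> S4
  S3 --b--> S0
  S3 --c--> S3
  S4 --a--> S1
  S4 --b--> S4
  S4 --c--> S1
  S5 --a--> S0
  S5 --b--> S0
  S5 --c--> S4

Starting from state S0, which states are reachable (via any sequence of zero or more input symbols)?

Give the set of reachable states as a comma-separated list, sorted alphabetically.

Answer: S0, S1, S3, S4, S5

Derivation:
BFS from S0:
  visit S0: S0--a-->S0 (seen), S0--b-->S3 (new), S0--c-->S3 (seen)
  visit S3: S3--a-->S4 (new), S3--b-->S0 (seen), S3--c-->S3 (seen)
  visit S4: S4--a-->S1 (new), S4--b-->S4 (seen), S4--c-->S1 (seen)
  visit S1: S1--a-->S3 (seen), S1--b-->S1 (seen), S1--c-->S5 (new)
  visit S5: S5--a-->S0 (seen), S5--b-->S0 (seen), S5--c-->S4 (seen)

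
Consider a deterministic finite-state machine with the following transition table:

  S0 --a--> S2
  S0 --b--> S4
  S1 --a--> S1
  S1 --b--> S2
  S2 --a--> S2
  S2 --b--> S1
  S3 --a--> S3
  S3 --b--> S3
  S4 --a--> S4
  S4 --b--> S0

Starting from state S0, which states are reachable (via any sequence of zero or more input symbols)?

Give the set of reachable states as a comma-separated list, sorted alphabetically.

Answer: S0, S1, S2, S4

Derivation:
BFS from S0:
  visit S0: S0--a-->S2 (new), S0--b-->S4 (new)
  visit S2: S2--a-->S2 (seen), S2--b-->S1 (new)
  visit S4: S4--a-->S4 (seen), S4--b-->S0 (seen)
  visit S1: S1--a-->S1 (seen), S1--b-->S2 (seen)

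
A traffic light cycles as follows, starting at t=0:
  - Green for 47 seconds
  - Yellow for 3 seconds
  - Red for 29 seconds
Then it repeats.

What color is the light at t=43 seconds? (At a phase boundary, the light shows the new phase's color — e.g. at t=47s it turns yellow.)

Answer: green

Derivation:
Cycle length = 47 + 3 + 29 = 79s
t = 43, phase_t = 43 mod 79 = 43
43 < 47 (green end) → GREEN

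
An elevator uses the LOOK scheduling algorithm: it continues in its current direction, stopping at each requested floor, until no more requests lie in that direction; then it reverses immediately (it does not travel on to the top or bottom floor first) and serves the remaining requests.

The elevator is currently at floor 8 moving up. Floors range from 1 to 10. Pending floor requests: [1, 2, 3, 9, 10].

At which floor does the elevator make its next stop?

Current floor: 8, direction: up
Requests above: [9, 10]
Requests below: [1, 2, 3]
Moving up and requests lie above → nearest above is min([9, 10]) = 9

Answer: 9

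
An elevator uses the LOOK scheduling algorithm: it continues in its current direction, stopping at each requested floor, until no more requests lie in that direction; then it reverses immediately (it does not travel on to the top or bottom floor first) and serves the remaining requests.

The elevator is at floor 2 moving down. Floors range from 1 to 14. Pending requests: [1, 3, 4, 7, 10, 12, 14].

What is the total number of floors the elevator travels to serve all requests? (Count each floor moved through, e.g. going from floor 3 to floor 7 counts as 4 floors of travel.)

Answer: 14

Derivation:
Start at floor 2 moving down, LOOK stop order: [1, 3, 4, 7, 10, 12, 14]
  2 → 1: |1-2| = 1, total = 1
  1 → 3: |3-1| = 2, total = 3
  3 → 4: |4-3| = 1, total = 4
  4 → 7: |7-4| = 3, total = 7
  7 → 10: |10-7| = 3, total = 10
  10 → 12: |12-10| = 2, total = 12
  12 → 14: |14-12| = 2, total = 14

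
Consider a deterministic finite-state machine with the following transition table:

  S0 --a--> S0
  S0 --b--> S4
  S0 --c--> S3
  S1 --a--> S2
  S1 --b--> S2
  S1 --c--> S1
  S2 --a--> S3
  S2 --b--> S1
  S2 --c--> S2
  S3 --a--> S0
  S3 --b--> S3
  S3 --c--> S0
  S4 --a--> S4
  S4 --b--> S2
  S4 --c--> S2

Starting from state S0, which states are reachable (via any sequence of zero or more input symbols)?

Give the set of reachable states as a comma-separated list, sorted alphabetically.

Answer: S0, S1, S2, S3, S4

Derivation:
BFS from S0:
  visit S0: S0--a-->S0 (seen), S0--b-->S4 (new), S0--c-->S3 (new)
  visit S4: S4--a-->S4 (seen), S4--b-->S2 (new), S4--c-->S2 (seen)
  visit S3: S3--a-->S0 (seen), S3--b-->S3 (seen), S3--c-->S0 (seen)
  visit S2: S2--a-->S3 (seen), S2--b-->S1 (new), S2--c-->S2 (seen)
  visit S1: S1--a-->S2 (seen), S1--b-->S2 (seen), S1--c-->S1 (seen)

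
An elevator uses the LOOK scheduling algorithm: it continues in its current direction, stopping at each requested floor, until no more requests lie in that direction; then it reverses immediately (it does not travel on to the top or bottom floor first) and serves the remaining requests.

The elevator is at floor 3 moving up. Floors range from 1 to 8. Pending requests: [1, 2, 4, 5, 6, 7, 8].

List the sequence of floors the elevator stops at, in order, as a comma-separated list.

Current: 3, moving UP
Serve above first (ascending): [4, 5, 6, 7, 8]
Then reverse, serve below (descending): [2, 1]

Answer: 4, 5, 6, 7, 8, 2, 1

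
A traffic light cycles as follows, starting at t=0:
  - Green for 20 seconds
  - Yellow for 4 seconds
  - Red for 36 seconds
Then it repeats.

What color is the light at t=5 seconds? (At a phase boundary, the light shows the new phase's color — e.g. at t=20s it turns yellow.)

Answer: green

Derivation:
Cycle length = 20 + 4 + 36 = 60s
t = 5, phase_t = 5 mod 60 = 5
5 < 20 (green end) → GREEN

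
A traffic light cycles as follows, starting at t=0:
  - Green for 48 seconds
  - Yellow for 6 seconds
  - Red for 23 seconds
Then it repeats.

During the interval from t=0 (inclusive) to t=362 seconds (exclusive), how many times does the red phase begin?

Cycle = 48+6+23 = 77s
red phase starts at t = k*77 + 54 for k=0,1,2,...
Need k*77+54 < 362 → k < 4.000
k ∈ {0, ..., 3} → 4 starts

Answer: 4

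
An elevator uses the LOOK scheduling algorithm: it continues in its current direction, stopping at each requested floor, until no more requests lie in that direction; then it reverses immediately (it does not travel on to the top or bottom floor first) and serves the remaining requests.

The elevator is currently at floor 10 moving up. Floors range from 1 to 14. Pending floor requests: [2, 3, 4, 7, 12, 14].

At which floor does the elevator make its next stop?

Answer: 12

Derivation:
Current floor: 10, direction: up
Requests above: [12, 14]
Requests below: [2, 3, 4, 7]
Moving up and requests lie above → nearest above is min([12, 14]) = 12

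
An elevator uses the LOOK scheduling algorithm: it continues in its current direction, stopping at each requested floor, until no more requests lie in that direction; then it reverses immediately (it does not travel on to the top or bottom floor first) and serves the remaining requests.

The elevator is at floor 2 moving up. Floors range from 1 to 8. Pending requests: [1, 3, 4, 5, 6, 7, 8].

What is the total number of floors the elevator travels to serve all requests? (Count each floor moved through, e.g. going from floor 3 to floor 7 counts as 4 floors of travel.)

Answer: 13

Derivation:
Start at floor 2 moving up, LOOK stop order: [3, 4, 5, 6, 7, 8, 1]
  2 → 3: |3-2| = 1, total = 1
  3 → 4: |4-3| = 1, total = 2
  4 → 5: |5-4| = 1, total = 3
  5 → 6: |6-5| = 1, total = 4
  6 → 7: |7-6| = 1, total = 5
  7 → 8: |8-7| = 1, total = 6
  8 → 1: |1-8| = 7, total = 13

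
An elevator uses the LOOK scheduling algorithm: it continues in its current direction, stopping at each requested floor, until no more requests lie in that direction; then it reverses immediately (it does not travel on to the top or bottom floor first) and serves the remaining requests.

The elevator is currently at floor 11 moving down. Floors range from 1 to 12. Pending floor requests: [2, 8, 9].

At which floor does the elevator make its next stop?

Current floor: 11, direction: down
Requests above: []
Requests below: [2, 8, 9]
Moving down and requests lie below → nearest below is max([2, 8, 9]) = 9

Answer: 9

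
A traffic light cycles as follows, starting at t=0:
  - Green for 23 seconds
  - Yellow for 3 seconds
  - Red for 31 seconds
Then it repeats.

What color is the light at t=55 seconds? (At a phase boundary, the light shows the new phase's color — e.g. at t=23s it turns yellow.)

Answer: red

Derivation:
Cycle length = 23 + 3 + 31 = 57s
t = 55, phase_t = 55 mod 57 = 55
55 >= 26 → RED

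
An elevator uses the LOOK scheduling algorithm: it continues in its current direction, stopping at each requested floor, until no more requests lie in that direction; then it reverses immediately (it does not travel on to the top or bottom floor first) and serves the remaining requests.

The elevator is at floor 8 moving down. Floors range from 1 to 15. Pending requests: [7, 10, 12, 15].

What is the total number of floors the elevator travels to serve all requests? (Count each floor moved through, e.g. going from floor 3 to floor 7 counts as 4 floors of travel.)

Start at floor 8 moving down, LOOK stop order: [7, 10, 12, 15]
  8 → 7: |7-8| = 1, total = 1
  7 → 10: |10-7| = 3, total = 4
  10 → 12: |12-10| = 2, total = 6
  12 → 15: |15-12| = 3, total = 9

Answer: 9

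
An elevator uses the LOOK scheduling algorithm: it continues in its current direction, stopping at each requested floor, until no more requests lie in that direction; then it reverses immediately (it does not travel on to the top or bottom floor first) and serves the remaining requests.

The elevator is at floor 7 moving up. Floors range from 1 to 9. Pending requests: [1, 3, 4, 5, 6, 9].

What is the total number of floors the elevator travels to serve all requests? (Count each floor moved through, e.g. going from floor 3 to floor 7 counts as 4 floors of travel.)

Answer: 10

Derivation:
Start at floor 7 moving up, LOOK stop order: [9, 6, 5, 4, 3, 1]
  7 → 9: |9-7| = 2, total = 2
  9 → 6: |6-9| = 3, total = 5
  6 → 5: |5-6| = 1, total = 6
  5 → 4: |4-5| = 1, total = 7
  4 → 3: |3-4| = 1, total = 8
  3 → 1: |1-3| = 2, total = 10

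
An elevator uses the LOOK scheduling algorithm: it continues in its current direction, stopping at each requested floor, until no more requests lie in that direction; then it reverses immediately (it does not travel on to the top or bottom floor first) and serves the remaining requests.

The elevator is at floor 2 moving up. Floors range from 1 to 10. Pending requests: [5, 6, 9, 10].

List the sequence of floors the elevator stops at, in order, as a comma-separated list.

Answer: 5, 6, 9, 10

Derivation:
Current: 2, moving UP
Serve above first (ascending): [5, 6, 9, 10]
Then reverse, serve below (descending): []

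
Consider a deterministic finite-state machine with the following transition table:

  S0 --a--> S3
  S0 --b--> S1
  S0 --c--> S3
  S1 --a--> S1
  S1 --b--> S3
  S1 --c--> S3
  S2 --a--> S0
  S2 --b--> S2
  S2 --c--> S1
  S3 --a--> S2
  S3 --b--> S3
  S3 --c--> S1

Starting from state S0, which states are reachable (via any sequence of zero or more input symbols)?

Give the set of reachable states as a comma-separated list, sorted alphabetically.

BFS from S0:
  visit S0: S0--a-->S3 (new), S0--b-->S1 (new), S0--c-->S3 (seen)
  visit S3: S3--a-->S2 (new), S3--b-->S3 (seen), S3--c-->S1 (seen)
  visit S1: S1--a-->S1 (seen), S1--b-->S3 (seen), S1--c-->S3 (seen)
  visit S2: S2--a-->S0 (seen), S2--b-->S2 (seen), S2--c-->S1 (seen)

Answer: S0, S1, S2, S3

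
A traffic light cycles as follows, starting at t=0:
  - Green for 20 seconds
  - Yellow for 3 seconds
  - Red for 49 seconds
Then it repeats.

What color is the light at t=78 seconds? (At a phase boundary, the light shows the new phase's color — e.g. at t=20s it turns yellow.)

Answer: green

Derivation:
Cycle length = 20 + 3 + 49 = 72s
t = 78, phase_t = 78 mod 72 = 6
6 < 20 (green end) → GREEN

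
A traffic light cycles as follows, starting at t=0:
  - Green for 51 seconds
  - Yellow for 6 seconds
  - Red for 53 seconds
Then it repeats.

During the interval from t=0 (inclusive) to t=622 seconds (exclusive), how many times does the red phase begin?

Answer: 6

Derivation:
Cycle = 51+6+53 = 110s
red phase starts at t = k*110 + 57 for k=0,1,2,...
Need k*110+57 < 622 → k < 5.136
k ∈ {0, ..., 5} → 6 starts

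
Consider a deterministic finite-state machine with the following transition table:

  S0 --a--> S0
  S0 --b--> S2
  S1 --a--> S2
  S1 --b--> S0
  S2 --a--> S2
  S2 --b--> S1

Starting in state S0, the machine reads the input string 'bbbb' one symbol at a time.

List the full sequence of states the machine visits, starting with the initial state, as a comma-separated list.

Answer: S0, S2, S1, S0, S2

Derivation:
Start: S0
  read 'b': S0 --b--> S2
  read 'b': S2 --b--> S1
  read 'b': S1 --b--> S0
  read 'b': S0 --b--> S2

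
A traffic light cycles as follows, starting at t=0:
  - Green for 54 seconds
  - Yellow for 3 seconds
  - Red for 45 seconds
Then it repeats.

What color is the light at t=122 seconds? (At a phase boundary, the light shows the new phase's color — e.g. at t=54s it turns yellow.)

Answer: green

Derivation:
Cycle length = 54 + 3 + 45 = 102s
t = 122, phase_t = 122 mod 102 = 20
20 < 54 (green end) → GREEN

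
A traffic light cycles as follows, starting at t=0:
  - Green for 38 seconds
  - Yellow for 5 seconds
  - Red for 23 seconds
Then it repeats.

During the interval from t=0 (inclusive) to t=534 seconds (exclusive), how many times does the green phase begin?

Answer: 9

Derivation:
Cycle = 38+5+23 = 66s
green phase starts at t = k*66 + 0 for k=0,1,2,...
Need k*66+0 < 534 → k < 8.091
k ∈ {0, ..., 8} → 9 starts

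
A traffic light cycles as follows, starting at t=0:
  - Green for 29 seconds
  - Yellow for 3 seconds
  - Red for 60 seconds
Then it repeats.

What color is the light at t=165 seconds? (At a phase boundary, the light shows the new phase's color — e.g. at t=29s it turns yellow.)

Cycle length = 29 + 3 + 60 = 92s
t = 165, phase_t = 165 mod 92 = 73
73 >= 32 → RED

Answer: red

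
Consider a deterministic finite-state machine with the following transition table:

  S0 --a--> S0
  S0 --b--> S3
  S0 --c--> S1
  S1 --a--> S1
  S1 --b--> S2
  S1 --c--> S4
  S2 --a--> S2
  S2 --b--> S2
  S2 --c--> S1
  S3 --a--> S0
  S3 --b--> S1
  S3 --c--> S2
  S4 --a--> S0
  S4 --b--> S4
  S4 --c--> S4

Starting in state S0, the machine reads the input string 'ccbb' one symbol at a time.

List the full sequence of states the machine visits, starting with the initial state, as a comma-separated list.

Start: S0
  read 'c': S0 --c--> S1
  read 'c': S1 --c--> S4
  read 'b': S4 --b--> S4
  read 'b': S4 --b--> S4

Answer: S0, S1, S4, S4, S4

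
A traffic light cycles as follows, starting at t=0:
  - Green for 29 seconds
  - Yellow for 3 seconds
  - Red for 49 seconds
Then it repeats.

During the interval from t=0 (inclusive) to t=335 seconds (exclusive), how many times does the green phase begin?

Cycle = 29+3+49 = 81s
green phase starts at t = k*81 + 0 for k=0,1,2,...
Need k*81+0 < 335 → k < 4.136
k ∈ {0, ..., 4} → 5 starts

Answer: 5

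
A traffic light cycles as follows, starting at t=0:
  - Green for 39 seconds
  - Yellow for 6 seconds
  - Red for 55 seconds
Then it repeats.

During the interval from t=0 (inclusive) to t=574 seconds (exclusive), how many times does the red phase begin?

Answer: 6

Derivation:
Cycle = 39+6+55 = 100s
red phase starts at t = k*100 + 45 for k=0,1,2,...
Need k*100+45 < 574 → k < 5.290
k ∈ {0, ..., 5} → 6 starts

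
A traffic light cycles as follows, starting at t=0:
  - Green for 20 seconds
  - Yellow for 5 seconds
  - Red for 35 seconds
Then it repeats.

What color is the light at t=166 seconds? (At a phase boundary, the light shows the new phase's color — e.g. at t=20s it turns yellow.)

Cycle length = 20 + 5 + 35 = 60s
t = 166, phase_t = 166 mod 60 = 46
46 >= 25 → RED

Answer: red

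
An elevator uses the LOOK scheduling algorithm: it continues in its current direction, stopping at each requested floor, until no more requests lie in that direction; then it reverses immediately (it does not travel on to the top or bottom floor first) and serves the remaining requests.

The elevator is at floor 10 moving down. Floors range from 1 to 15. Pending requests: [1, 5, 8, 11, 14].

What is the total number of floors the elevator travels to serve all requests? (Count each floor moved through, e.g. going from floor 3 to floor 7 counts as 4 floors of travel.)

Start at floor 10 moving down, LOOK stop order: [8, 5, 1, 11, 14]
  10 → 8: |8-10| = 2, total = 2
  8 → 5: |5-8| = 3, total = 5
  5 → 1: |1-5| = 4, total = 9
  1 → 11: |11-1| = 10, total = 19
  11 → 14: |14-11| = 3, total = 22

Answer: 22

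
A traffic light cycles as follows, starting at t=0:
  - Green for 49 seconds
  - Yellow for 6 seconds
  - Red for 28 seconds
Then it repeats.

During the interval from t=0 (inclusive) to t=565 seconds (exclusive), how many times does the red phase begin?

Cycle = 49+6+28 = 83s
red phase starts at t = k*83 + 55 for k=0,1,2,...
Need k*83+55 < 565 → k < 6.145
k ∈ {0, ..., 6} → 7 starts

Answer: 7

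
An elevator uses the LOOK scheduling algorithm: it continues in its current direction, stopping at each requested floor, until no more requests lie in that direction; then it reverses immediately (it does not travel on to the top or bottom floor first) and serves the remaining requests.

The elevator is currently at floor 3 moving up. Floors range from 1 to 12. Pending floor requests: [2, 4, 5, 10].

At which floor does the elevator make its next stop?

Current floor: 3, direction: up
Requests above: [4, 5, 10]
Requests below: [2]
Moving up and requests lie above → nearest above is min([4, 5, 10]) = 4

Answer: 4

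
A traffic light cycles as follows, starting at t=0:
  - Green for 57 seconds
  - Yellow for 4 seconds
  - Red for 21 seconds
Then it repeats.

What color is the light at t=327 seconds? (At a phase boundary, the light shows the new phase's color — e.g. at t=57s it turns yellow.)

Answer: red

Derivation:
Cycle length = 57 + 4 + 21 = 82s
t = 327, phase_t = 327 mod 82 = 81
81 >= 61 → RED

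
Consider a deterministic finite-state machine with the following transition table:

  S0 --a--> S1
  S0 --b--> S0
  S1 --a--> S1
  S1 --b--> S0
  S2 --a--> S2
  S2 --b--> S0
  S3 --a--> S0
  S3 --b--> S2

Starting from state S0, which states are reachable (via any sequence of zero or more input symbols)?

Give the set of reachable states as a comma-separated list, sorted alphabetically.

Answer: S0, S1

Derivation:
BFS from S0:
  visit S0: S0--a-->S1 (new), S0--b-->S0 (seen)
  visit S1: S1--a-->S1 (seen), S1--b-->S0 (seen)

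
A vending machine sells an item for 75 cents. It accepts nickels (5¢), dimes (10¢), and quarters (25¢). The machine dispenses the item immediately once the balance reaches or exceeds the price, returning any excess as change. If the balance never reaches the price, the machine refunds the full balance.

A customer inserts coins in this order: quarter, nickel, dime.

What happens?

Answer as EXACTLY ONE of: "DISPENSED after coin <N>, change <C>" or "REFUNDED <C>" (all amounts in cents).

Answer: REFUNDED 40

Derivation:
Price: 75¢
Coin 1 (quarter, 25¢): balance = 25¢
Coin 2 (nickel, 5¢): balance = 30¢
Coin 3 (dime, 10¢): balance = 40¢
All coins inserted, balance 40¢ < price 75¢ → REFUND 40¢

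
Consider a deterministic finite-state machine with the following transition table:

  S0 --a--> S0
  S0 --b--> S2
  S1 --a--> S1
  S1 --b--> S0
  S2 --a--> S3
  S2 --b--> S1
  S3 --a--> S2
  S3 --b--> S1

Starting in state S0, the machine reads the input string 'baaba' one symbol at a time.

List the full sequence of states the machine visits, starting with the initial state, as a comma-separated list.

Start: S0
  read 'b': S0 --b--> S2
  read 'a': S2 --a--> S3
  read 'a': S3 --a--> S2
  read 'b': S2 --b--> S1
  read 'a': S1 --a--> S1

Answer: S0, S2, S3, S2, S1, S1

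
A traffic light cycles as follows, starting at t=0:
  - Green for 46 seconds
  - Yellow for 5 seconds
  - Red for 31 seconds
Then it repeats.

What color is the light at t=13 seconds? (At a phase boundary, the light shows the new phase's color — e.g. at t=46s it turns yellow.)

Answer: green

Derivation:
Cycle length = 46 + 5 + 31 = 82s
t = 13, phase_t = 13 mod 82 = 13
13 < 46 (green end) → GREEN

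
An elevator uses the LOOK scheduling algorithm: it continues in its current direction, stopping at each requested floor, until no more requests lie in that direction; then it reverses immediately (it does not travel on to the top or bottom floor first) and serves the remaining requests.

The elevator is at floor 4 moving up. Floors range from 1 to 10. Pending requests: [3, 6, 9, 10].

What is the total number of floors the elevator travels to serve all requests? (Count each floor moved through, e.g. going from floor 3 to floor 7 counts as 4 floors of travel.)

Start at floor 4 moving up, LOOK stop order: [6, 9, 10, 3]
  4 → 6: |6-4| = 2, total = 2
  6 → 9: |9-6| = 3, total = 5
  9 → 10: |10-9| = 1, total = 6
  10 → 3: |3-10| = 7, total = 13

Answer: 13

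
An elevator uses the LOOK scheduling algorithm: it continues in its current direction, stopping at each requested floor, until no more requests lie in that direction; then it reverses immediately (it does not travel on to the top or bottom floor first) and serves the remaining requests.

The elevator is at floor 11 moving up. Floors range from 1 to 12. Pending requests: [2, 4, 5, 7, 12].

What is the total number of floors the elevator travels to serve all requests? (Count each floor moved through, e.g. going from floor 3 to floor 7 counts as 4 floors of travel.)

Answer: 11

Derivation:
Start at floor 11 moving up, LOOK stop order: [12, 7, 5, 4, 2]
  11 → 12: |12-11| = 1, total = 1
  12 → 7: |7-12| = 5, total = 6
  7 → 5: |5-7| = 2, total = 8
  5 → 4: |4-5| = 1, total = 9
  4 → 2: |2-4| = 2, total = 11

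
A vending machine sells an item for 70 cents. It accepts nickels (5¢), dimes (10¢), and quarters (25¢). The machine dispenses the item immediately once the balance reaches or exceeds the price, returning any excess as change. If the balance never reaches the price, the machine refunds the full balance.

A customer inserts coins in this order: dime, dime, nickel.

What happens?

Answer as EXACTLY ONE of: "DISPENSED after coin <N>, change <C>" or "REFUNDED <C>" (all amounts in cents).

Answer: REFUNDED 25

Derivation:
Price: 70¢
Coin 1 (dime, 10¢): balance = 10¢
Coin 2 (dime, 10¢): balance = 20¢
Coin 3 (nickel, 5¢): balance = 25¢
All coins inserted, balance 25¢ < price 70¢ → REFUND 25¢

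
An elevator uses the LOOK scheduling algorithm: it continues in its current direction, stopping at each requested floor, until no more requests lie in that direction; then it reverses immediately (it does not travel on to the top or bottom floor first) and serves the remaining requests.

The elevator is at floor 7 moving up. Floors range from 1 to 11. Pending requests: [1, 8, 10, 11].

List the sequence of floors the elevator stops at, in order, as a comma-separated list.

Answer: 8, 10, 11, 1

Derivation:
Current: 7, moving UP
Serve above first (ascending): [8, 10, 11]
Then reverse, serve below (descending): [1]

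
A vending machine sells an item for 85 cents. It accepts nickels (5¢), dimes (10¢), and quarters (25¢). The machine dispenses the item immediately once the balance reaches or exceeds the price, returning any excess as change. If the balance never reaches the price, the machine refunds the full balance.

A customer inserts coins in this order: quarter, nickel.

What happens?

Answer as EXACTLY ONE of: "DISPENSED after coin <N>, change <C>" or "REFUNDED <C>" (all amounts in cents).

Price: 85¢
Coin 1 (quarter, 25¢): balance = 25¢
Coin 2 (nickel, 5¢): balance = 30¢
All coins inserted, balance 30¢ < price 85¢ → REFUND 30¢

Answer: REFUNDED 30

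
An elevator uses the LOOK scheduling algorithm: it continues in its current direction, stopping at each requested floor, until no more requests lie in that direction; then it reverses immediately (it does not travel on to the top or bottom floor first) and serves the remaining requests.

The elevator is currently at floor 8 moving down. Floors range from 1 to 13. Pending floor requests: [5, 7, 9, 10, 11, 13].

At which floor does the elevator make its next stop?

Answer: 7

Derivation:
Current floor: 8, direction: down
Requests above: [9, 10, 11, 13]
Requests below: [5, 7]
Moving down and requests lie below → nearest below is max([5, 7]) = 7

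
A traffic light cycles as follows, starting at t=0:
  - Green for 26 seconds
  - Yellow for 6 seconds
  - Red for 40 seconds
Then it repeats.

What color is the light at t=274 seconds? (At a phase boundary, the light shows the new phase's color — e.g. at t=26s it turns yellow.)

Cycle length = 26 + 6 + 40 = 72s
t = 274, phase_t = 274 mod 72 = 58
58 >= 32 → RED

Answer: red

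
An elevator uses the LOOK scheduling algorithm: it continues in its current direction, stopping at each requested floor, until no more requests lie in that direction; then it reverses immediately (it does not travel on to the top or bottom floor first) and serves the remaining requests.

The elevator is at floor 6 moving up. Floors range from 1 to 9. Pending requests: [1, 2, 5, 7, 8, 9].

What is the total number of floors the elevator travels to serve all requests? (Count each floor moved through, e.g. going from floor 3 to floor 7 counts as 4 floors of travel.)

Start at floor 6 moving up, LOOK stop order: [7, 8, 9, 5, 2, 1]
  6 → 7: |7-6| = 1, total = 1
  7 → 8: |8-7| = 1, total = 2
  8 → 9: |9-8| = 1, total = 3
  9 → 5: |5-9| = 4, total = 7
  5 → 2: |2-5| = 3, total = 10
  2 → 1: |1-2| = 1, total = 11

Answer: 11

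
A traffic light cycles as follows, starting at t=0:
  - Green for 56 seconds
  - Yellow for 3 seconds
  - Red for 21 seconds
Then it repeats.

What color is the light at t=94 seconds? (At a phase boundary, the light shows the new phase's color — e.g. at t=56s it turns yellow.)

Cycle length = 56 + 3 + 21 = 80s
t = 94, phase_t = 94 mod 80 = 14
14 < 56 (green end) → GREEN

Answer: green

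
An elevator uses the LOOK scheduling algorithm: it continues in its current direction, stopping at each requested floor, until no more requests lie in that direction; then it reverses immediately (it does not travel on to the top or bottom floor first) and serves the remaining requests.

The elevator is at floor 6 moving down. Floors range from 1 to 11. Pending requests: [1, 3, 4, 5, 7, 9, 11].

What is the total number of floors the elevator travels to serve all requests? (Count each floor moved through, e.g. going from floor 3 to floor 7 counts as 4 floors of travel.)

Answer: 15

Derivation:
Start at floor 6 moving down, LOOK stop order: [5, 4, 3, 1, 7, 9, 11]
  6 → 5: |5-6| = 1, total = 1
  5 → 4: |4-5| = 1, total = 2
  4 → 3: |3-4| = 1, total = 3
  3 → 1: |1-3| = 2, total = 5
  1 → 7: |7-1| = 6, total = 11
  7 → 9: |9-7| = 2, total = 13
  9 → 11: |11-9| = 2, total = 15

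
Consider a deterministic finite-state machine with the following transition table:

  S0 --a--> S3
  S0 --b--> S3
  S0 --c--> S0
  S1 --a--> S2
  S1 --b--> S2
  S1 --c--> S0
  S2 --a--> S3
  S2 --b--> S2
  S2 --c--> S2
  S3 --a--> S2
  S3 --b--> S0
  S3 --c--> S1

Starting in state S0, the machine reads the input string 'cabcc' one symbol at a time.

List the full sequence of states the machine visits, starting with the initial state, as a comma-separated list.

Answer: S0, S0, S3, S0, S0, S0

Derivation:
Start: S0
  read 'c': S0 --c--> S0
  read 'a': S0 --a--> S3
  read 'b': S3 --b--> S0
  read 'c': S0 --c--> S0
  read 'c': S0 --c--> S0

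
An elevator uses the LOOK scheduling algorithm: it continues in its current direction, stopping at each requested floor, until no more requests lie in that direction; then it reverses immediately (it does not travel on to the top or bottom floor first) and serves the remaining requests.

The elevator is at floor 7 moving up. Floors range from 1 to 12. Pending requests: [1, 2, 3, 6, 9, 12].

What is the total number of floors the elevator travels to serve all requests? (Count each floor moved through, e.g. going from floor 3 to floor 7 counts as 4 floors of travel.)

Answer: 16

Derivation:
Start at floor 7 moving up, LOOK stop order: [9, 12, 6, 3, 2, 1]
  7 → 9: |9-7| = 2, total = 2
  9 → 12: |12-9| = 3, total = 5
  12 → 6: |6-12| = 6, total = 11
  6 → 3: |3-6| = 3, total = 14
  3 → 2: |2-3| = 1, total = 15
  2 → 1: |1-2| = 1, total = 16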